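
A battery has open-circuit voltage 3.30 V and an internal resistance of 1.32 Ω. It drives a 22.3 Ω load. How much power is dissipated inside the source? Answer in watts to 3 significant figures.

0.0258 W

Internal loss is I²r, with I set by the total series resistance r+R.
I = ε / (r + R) = 3.30 / (1.32 + 22.3) = 0.1397 A
P_int = I² r = (0.1397)² × 1.32 = 0.02577 W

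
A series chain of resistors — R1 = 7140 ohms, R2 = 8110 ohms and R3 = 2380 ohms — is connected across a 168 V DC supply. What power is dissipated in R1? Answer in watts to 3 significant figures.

0.648 W

Since the resistors are in series they all carry the loop current I = V/R_total; the power in any one is I²R.
R_total = 7140 + 8110 + 2380 = 17630 Ω
I = V / R_total = 168 / 17630 = 0.009529 A
P_R1 = I² × R1 = (0.009529)² × 7140 = 0.6484 W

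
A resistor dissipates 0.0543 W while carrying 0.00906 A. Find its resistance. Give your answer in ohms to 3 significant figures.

662 Ω

The two known quantities fix the third via R = P / I².
R = 0.0543 / (0.009060)² = 661.5 Ω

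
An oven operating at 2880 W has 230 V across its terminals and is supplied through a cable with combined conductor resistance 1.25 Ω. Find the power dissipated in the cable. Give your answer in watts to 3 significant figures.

The cable and load are in series, so the same current flows in both; the loss is I²R_line.
I = P / V = 2880 / 230 = 12.52 A through the cable.
P_line = I² R_line = (12.52)² × 1.25 = 196.0 W

196 W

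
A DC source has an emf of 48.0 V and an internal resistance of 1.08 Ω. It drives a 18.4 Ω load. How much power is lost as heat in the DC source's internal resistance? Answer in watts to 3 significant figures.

r is in series with the load, so it carries the full circuit current — the loss in it is I²r.
I = ε / (r + R) = 48.0 / (1.08 + 18.4) = 2.464 A
P_int = I² r = (2.464)² × 1.08 = 6.557 W

6.56 W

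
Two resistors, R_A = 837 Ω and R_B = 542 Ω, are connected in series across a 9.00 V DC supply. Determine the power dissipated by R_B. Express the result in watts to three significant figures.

0.0231 W

Series elements share the same current, so find I first, then use P = I²R.
R_total = 837 + 542 = 1379 Ω
I = V / R_total = 9.00 / 1379 = 0.006526 A
P_R_B = I² × R_B = (0.006526)² × 542 = 0.02309 W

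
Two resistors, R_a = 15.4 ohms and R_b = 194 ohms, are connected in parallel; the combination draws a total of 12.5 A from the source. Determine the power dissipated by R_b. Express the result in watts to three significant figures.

The branches share the same voltage, but only the total current is given — find V from the equivalent resistance first.
1/R_eq = 1/15.4 + 1/194 ⇒ R_eq = 14.27 Ω
V = I_total × R_eq = 12.50 × 14.27 = 178.3 V
P_R_b = V² / R_b = (178.3)² / 194 = 163.9 W

164 W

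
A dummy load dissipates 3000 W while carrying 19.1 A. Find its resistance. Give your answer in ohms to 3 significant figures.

8.22 Ω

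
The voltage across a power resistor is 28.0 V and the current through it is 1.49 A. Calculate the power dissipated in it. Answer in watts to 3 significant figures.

41.7 W

Since both terminal voltage and current are stated, P = V I gives the power in one step.
P = 28.0 V × 1.490 A = 41.72 W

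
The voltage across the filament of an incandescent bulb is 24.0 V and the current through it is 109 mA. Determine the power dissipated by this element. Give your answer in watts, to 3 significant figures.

2.62 W

V and I are known directly — P = V I, no intermediate step needed.
P = 24.0 V × 0.1090 A = 2.616 W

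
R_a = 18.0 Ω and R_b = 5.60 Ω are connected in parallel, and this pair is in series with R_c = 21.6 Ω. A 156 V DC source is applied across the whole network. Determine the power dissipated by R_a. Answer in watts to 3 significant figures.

Combine R_a and R_b into their parallel equivalent first, reducing the network to two series resistors.
R_p = (18.0×5.60)/(18.0+5.60) = 4.271 Ω
R_total = R_p + 21.6 = 4.271 + 21.6 = 25.87 Ω
I = V / R_total = 156 / 25.87 = 6.030 A
Voltage across the parallel pair: V_p = I × R_p = 6.030 × 4.271 = 25.75 V
Use P = V²/R for R_a with V = V_p.
P_R_a = (25.75)² / 18.0 = 36.85 W

36.9 W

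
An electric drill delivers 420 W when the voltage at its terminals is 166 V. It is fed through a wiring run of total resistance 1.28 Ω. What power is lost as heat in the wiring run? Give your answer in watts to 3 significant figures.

8.19 W

Line loss is just I²R for the cable — we know both I and R_line directly.
I = P / V = 420 / 166 = 2.530 A through the wiring run.
P_line = I² R_line = (2.530)² × 1.28 = 8.194 W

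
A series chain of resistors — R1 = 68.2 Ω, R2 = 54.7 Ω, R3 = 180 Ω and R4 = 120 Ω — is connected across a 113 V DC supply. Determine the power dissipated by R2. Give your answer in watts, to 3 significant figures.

3.91 W

Series elements share the same current, so find I first, then use P = I²R.
R_total = 68.2 + 54.7 + 180 + 120 = 422.9 Ω
I = V / R_total = 113 / 422.9 = 0.2672 A
P_R2 = I² × R2 = (0.2672)² × 54.7 = 3.905 W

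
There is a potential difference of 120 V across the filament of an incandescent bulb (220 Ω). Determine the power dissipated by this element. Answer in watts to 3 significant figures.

65.5 W

Voltage and resistance are given, so P = V²/R is the one-step route.
P = (120 V)² / 220 Ω = 65.45 W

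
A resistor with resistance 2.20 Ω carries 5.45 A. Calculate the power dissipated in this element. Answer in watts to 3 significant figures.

65.3 W

The current through and the resistance of the element are both given; use P = I²R.
P = (5.450 A)² × 2.20 Ω = 65.35 W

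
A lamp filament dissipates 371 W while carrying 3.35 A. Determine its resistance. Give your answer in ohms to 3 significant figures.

33.1 Ω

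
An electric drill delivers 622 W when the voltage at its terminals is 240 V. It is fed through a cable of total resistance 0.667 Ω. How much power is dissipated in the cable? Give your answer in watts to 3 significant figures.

The cable is a series resistance carrying the load current; its dissipation is I²R_line.
I = P / V = 622 / 240 = 2.592 A through the cable.
P_line = I² R_line = (2.592)² × 0.667 = 4.480 W

4.48 W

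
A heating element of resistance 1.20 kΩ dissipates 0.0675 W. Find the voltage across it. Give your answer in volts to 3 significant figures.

The two known quantities fix the third via V = √(P R).
V = √(0.0675 × 1200) = 9.000 V

9.00 V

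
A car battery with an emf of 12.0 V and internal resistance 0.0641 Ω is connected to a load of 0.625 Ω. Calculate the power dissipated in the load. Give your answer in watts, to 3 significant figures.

The internal resistance and the load are in series, so the same I flows through both; get I from ε/(r+R), then I²R for the load.
I = ε / (r + R) = 12.0 / (0.0641 + 0.625) = 17.41 A
P_load = I² R = (17.41)² × 0.625 = 189.5 W

190 W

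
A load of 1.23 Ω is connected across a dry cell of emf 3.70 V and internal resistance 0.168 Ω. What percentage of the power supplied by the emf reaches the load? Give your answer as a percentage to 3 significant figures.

88.0 %

η = P_load/(P_load+P_int) = I²R/(I²R+I²r) = R/(R+r) — the I² cancels for series elements.
η = R / (R + r) = 1.23 / (1.23 + 0.168) = 0.8798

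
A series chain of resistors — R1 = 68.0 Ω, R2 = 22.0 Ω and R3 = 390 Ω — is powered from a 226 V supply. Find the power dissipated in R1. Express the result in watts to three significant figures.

Every series element carries the same I. Get I from the total resistance, then P = I² × R1.
R_total = 68.0 + 22.0 + 390 = 480.0 Ω
I = V / R_total = 226 / 480.0 = 0.4708 A
P_R1 = I² × R1 = (0.4708)² × 68.0 = 15.07 W

15.1 W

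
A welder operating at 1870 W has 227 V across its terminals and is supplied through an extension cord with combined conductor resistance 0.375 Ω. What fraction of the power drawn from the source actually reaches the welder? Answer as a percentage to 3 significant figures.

98.7 %

I = P / V = 1870 / 227 = 8.238 A through the extension cord.
P_line = I² R_line = (8.238)² × 0.375 = 25.45 W
P_source = P_load + P_line = 1870 + 25.45 = 1895 W
η = P_load / P_source = 1870 / 1895 = 0.9866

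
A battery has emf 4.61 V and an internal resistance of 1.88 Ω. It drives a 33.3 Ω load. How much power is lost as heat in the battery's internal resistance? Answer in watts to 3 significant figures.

The internal resistance carries the same current as the load; P_int = I²r.
I = ε / (r + R) = 4.61 / (1.88 + 33.3) = 0.1310 A
P_int = I² r = (0.1310)² × 1.88 = 0.03228 W

0.0323 W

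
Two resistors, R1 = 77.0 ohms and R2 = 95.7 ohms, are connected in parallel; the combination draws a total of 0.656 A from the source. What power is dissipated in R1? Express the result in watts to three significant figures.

10.2 W

Only the total current is stated, so first find the parallel equivalent to get the voltage across the combination.
1/R_eq = 1/77.0 + 1/95.7 ⇒ R_eq = 42.67 Ω
V = I_total × R_eq = 0.6560 × 42.67 = 27.99 V
P_R1 = V² / R1 = (27.99)² / 77.0 = 10.18 W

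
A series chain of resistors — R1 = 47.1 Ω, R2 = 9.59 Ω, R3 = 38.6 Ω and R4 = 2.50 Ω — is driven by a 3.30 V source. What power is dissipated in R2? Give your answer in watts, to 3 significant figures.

0.0109 W

The current is common to all series resistors; compute it, then apply P = I²R for the target.
R_total = 47.1 + 9.59 + 38.6 + 2.50 = 97.79 Ω
I = V / R_total = 3.30 / 97.79 = 0.03375 A
P_R2 = I² × R2 = (0.03375)² × 9.59 = 0.01092 W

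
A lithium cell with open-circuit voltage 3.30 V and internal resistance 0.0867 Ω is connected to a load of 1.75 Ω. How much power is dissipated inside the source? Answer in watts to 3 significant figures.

0.280 W

Internal loss is I²r, with I set by the total series resistance r+R.
I = ε / (r + R) = 3.30 / (0.0867 + 1.75) = 1.797 A
P_int = I² r = (1.797)² × 0.0867 = 0.2799 W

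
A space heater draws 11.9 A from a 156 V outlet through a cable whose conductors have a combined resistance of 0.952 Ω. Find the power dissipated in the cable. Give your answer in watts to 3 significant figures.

135 W

Only the current and the line resistance are needed for the I²R loss.
The cable carries the full 11.9 A.
P_line = I² R_line = (11.90)² × 0.952 = 134.8 W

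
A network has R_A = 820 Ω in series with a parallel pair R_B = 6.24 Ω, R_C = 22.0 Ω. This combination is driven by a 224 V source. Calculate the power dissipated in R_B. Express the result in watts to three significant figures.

Collapse R_B‖R_C to a single equivalent, reducing the network to two series elements.
R_p = (6.24×22.0)/(6.24+22.0) = 4.861 Ω
R_total = 820 + 4.861 = 824.9 Ω
I = V / R_total = 224 / 824.9 = 0.2716 A
Voltage across the parallel pair: V_p = I × R_p = 0.2716 × 4.861 = 1.320 V
R_B is across V_p, so use P = V²/R for that branch.
P_R_B = (1.320)² / 6.24 = 0.2793 W

0.279 W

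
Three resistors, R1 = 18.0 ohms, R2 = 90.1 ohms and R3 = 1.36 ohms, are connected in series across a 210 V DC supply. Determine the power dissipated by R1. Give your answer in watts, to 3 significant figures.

66.3 W

Every series element carries the same I. Get I from the total resistance, then P = I² × R1.
R_total = 18.0 + 90.1 + 1.36 = 109.5 Ω
I = V / R_total = 210 / 109.5 = 1.919 A
P_R1 = I² × R1 = (1.919)² × 18.0 = 66.25 W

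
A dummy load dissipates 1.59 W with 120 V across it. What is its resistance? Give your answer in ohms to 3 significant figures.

9060 Ω

The two known quantities fix the third via R = V² / P.
R = (120)² / 1.59 = 9057 Ω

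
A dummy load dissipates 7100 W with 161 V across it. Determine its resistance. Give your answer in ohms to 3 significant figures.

3.65 Ω

Inverting the appropriate power form: R = V² / P.
R = (161)² / 7100 = 3.651 Ω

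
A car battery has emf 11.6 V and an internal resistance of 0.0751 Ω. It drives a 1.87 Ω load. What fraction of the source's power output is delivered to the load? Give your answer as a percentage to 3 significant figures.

96.1 %

Efficiency is P_load / P_total. With a series r and R sharing the same I, P = I²R for each, so η = R/(R+r).
η = R / (R + r) = 1.87 / (1.87 + 0.0751) = 0.9614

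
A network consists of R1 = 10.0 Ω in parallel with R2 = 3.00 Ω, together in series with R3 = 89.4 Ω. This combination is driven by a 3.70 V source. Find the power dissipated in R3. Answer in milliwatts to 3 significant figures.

Reduce the parallel combination to a single R_p; the circuit then becomes R_p in series with the remaining resistor.
R_p = (10.0×3.00)/(10.0+3.00) = 2.308 Ω
R_total = R_p + 89.4 = 2.308 + 89.4 = 91.71 Ω
I = V / R_total = 3.70 / 91.71 = 0.04035 A
All the supply current flows through R3; use P = I²R3.
P_R3 = (0.04035)² × 89.4 = 0.1455 W

146 mW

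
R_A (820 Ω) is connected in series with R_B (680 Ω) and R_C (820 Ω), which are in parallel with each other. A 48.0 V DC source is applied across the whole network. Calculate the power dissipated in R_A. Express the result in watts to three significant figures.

Reduce the parallel pair to R_p first; the network is then a simple series string.
R_p = (680×820)/(680+820) = 371.7 Ω
R_total = 820 + 371.7 = 1192 Ω
I = V / R_total = 48.0 / 1192 = 0.04028 A
The full supply current passes through R_A: P = I²R.
P_R_A = (0.04028)² × 820 = 1.330 W

1.33 W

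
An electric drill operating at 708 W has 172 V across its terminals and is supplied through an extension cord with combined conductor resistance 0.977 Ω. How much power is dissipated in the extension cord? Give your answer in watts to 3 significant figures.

16.6 W

Line loss is just I²R for the cable — we know both I and R_line directly.
I = P / V = 708 / 172 = 4.116 A through the extension cord.
P_line = I² R_line = (4.116)² × 0.977 = 16.55 W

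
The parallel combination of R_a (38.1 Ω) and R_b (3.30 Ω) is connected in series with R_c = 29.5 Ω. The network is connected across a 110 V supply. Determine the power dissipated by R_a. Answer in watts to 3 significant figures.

2.77 W

Combine R_a and R_b into their parallel equivalent first, reducing the network to two series resistors.
R_p = (38.1×3.30)/(38.1+3.30) = 3.037 Ω
R_total = R_p + 29.5 = 3.037 + 29.5 = 32.54 Ω
I = V / R_total = 110 / 32.54 = 3.381 A
Voltage across the parallel pair: V_p = I × R_p = 3.381 × 3.037 = 10.27 V
R_a sits across V_p; its power is V_p²/R.
P_R_a = (10.27)² / 38.1 = 2.767 W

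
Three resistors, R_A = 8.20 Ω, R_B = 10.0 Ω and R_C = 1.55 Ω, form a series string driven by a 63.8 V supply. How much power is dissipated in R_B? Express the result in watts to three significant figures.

104 W

The current is common to all series resistors; compute it, then apply P = I²R for the target.
R_total = 8.20 + 10.0 + 1.55 = 19.75 Ω
I = V / R_total = 63.8 / 19.75 = 3.230 A
P_R_B = I² × R_B = (3.230)² × 10.0 = 104.4 W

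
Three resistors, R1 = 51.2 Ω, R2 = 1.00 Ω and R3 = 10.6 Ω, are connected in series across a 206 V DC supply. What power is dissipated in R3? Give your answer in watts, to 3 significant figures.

In a series string the same current flows through every resistor — find that current, then P = I²R for the one we want.
R_total = 51.2 + 1.00 + 10.6 = 62.80 Ω
I = V / R_total = 206 / 62.80 = 3.280 A
P_R3 = I² × R3 = (3.280)² × 10.6 = 114.1 W

114 W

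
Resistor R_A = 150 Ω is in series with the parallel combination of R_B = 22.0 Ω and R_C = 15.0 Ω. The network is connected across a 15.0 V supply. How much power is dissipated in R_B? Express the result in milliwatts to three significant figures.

Collapse R_B‖R_C to a single equivalent, reducing the network to two series elements.
R_p = (22.0×15.0)/(22.0+15.0) = 8.919 Ω
R_total = 150 + 8.919 = 158.9 Ω
I = V / R_total = 15.0 / 158.9 = 0.09439 A
Voltage across the parallel pair: V_p = I × R_p = 0.09439 × 8.919 = 0.8418 V
R_B sees V_p directly, so P = V_p² / R_B.
P_R_B = (0.8418)² / 22.0 = 0.03221 W

32.2 mW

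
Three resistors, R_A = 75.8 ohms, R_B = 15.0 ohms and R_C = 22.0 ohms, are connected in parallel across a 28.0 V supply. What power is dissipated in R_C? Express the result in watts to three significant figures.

35.6 W

The supply voltage appears across each parallel branch — just use P = V²/R_C.
P_R_C = V² / R_C = (28.0)² / 22.0 Ω = 35.64 W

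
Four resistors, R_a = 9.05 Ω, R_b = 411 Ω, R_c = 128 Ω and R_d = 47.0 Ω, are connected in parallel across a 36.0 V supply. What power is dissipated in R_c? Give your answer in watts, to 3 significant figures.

10.1 W

Every branch has 36.0 V across it, so for R_c the power is simply V²/R.
P_R_c = V² / R_c = (36.0)² / 128 Ω = 10.12 W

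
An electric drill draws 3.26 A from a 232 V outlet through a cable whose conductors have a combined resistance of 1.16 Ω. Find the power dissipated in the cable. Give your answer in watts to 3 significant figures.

12.3 W

Only the current and the line resistance are needed for the I²R loss.
The cable carries the full 3.26 A.
P_line = I² R_line = (3.260)² × 1.16 = 12.33 W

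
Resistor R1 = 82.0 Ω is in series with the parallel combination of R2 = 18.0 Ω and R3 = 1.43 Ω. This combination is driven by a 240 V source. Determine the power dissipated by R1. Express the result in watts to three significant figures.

680 W

First combine the parallel branches into one equivalent R_p, then R1 + R_p is a series pair.
R_p = (18.0×1.43)/(18.0+1.43) = 1.325 Ω
R_total = 82.0 + 1.325 = 83.32 Ω
I = V / R_total = 240 / 83.32 = 2.880 A
All the current flows through R1; use P = I²R.
P_R1 = (2.880)² × 82.0 = 680.3 W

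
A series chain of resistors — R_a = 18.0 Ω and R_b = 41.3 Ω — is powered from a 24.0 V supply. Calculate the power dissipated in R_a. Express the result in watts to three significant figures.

2.95 W

In a series string the same current flows through every resistor — find that current, then P = I²R for the one we want.
R_total = 18.0 + 41.3 = 59.30 Ω
I = V / R_total = 24.0 / 59.30 = 0.4047 A
P_R_a = I² × R_a = (0.4047)² × 18.0 = 2.948 W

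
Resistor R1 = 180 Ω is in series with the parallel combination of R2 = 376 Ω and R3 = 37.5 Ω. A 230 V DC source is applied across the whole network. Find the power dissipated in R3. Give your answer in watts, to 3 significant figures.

Reduce the parallel pair to R_p first; the network is then a simple series string.
R_p = (376×37.5)/(376+37.5) = 34.10 Ω
R_total = 180 + 34.10 = 214.1 Ω
I = V / R_total = 230 / 214.1 = 1.074 A
Voltage across the parallel pair: V_p = I × R_p = 1.074 × 34.10 = 36.63 V
R3 is across V_p, so use P = V²/R for that branch.
P_R3 = (36.63)² / 37.5 = 35.78 W

35.8 W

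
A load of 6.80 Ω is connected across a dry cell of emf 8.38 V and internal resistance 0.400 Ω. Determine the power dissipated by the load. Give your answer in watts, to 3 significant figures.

9.21 W

Load and internal resistance form a series loop — compute the loop current, then the load power via I²R.
I = ε / (r + R) = 8.38 / (0.400 + 6.80) = 1.164 A
P_load = I² R = (1.164)² × 6.80 = 9.212 W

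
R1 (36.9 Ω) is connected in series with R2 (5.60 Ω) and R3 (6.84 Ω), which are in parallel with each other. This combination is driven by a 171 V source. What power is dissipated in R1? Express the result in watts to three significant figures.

Collapse R2‖R3 to a single equivalent, reducing the network to two series elements.
R_p = (5.60×6.84)/(5.60+6.84) = 3.079 Ω
R_total = 36.9 + 3.079 = 39.98 Ω
I = V / R_total = 171 / 39.98 = 4.277 A
The full supply current passes through R1: P = I²R.
P_R1 = (4.277)² × 36.9 = 675.1 W

675 W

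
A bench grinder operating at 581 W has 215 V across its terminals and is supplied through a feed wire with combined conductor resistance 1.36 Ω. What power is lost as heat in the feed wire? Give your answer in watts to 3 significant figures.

The feed wire is a series resistance carrying the load current; its dissipation is I²R_line.
I = P / V = 581 / 215 = 2.702 A through the feed wire.
P_line = I² R_line = (2.702)² × 1.36 = 9.931 W

9.93 W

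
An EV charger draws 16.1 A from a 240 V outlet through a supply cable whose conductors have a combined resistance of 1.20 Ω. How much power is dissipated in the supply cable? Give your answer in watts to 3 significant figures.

Only the current and the line resistance are needed for the I²R loss.
The supply cable carries the full 16.1 A.
P_line = I² R_line = (16.10)² × 1.20 = 311.1 W

311 W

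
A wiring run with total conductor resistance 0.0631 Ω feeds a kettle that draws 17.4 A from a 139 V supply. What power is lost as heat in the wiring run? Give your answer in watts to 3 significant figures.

19.1 W

The wiring run and load are in series, so the same current flows in both; the loss is I²R_line.
The wiring run carries the full 17.4 A.
P_line = I² R_line = (17.40)² × 0.0631 = 19.10 W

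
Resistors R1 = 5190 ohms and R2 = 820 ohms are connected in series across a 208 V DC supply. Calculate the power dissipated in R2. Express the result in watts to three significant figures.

The current is common to all series resistors; compute it, then apply P = I²R for the target.
R_total = 5190 + 820 = 6010 Ω
I = V / R_total = 208 / 6010 = 0.03461 A
P_R2 = I² × R2 = (0.03461)² × 820 = 0.9822 W

0.982 W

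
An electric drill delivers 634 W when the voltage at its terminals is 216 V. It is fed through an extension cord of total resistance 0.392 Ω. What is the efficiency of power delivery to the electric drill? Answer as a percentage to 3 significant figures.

99.5 %

I = P / V = 634 / 216 = 2.935 A through the extension cord.
P_line = I² R_line = (2.935)² × 0.392 = 3.377 W
P_source = P_load + P_line = 634.0 + 3.377 = 637.4 W
η = P_load / P_source = 634.0 / 637.4 = 0.9947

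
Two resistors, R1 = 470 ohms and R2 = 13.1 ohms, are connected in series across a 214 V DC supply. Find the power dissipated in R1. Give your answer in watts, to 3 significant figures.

In a series string the same current flows through every resistor — find that current, then P = I²R for the one we want.
R_total = 470 + 13.1 = 483.1 Ω
I = V / R_total = 214 / 483.1 = 0.4430 A
P_R1 = I² × R1 = (0.4430)² × 470 = 92.23 W

92.2 W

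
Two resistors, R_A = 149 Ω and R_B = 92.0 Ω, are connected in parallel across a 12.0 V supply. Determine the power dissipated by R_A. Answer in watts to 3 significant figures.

0.966 W

Every branch has 12.0 V across it, so for R_A the power is simply V²/R.
P_R_A = V² / R_A = (12.0)² / 149 Ω = 0.9664 W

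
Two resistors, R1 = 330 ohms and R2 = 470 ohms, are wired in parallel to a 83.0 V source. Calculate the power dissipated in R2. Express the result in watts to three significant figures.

14.7 W

Every branch has 83.0 V across it, so for R2 the power is simply V²/R.
P_R2 = V² / R2 = (83.0)² / 470 Ω = 14.66 W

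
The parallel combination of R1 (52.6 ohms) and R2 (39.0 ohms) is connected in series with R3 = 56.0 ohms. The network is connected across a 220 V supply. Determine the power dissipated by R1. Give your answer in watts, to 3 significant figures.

Combine R1 and R2 into their parallel equivalent first, reducing the network to two series resistors.
R_p = (52.6×39.0)/(52.6+39.0) = 22.40 Ω
R_total = R_p + 56.0 = 22.40 + 56.0 = 78.40 Ω
I = V / R_total = 220 / 78.40 = 2.806 A
Voltage across the parallel pair: V_p = I × R_p = 2.806 × 22.40 = 62.85 V
R1 sits across V_p; its power is V_p²/R.
P_R1 = (62.85)² / 52.6 = 75.09 W

75.1 W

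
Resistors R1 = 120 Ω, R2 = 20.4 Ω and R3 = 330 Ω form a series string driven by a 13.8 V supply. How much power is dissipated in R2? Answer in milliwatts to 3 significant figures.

Every series element carries the same I. Get I from the total resistance, then P = I² × R2.
R_total = 120 + 20.4 + 330 = 470.4 Ω
I = V / R_total = 13.8 / 470.4 = 0.02934 A
P_R2 = I² × R2 = (0.02934)² × 20.4 = 0.01756 W

17.6 mW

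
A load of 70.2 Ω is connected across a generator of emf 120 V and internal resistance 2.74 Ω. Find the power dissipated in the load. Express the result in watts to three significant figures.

190 W

Find the circuit current first, then P = I²R for the load (series elements share I).
I = ε / (r + R) = 120 / (2.74 + 70.2) = 1.645 A
P_load = I² R = (1.645)² × 70.2 = 190.0 W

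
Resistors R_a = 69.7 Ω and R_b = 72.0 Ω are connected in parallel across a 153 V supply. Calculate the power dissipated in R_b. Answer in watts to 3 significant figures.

325 W

Each parallel branch sees the full supply voltage, so P = V²/R applies directly to the target branch.
P_R_b = V² / R_b = (153)² / 72.0 Ω = 325.1 W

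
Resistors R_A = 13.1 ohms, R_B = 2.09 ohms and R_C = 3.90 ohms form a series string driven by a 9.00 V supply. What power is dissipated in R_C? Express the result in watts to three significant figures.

0.867 W

Series elements share the same current, so find I first, then use P = I²R.
R_total = 13.1 + 2.09 + 3.90 = 19.09 Ω
I = V / R_total = 9.00 / 19.09 = 0.4715 A
P_R_C = I² × R_C = (0.4715)² × 3.90 = 0.8668 W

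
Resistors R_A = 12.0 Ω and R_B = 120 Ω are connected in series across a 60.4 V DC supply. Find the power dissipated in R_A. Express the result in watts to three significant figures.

Every series element carries the same I. Get I from the total resistance, then P = I² × R_A.
R_total = 12.0 + 120 = 132.0 Ω
I = V / R_total = 60.4 / 132.0 = 0.4576 A
P_R_A = I² × R_A = (0.4576)² × 12.0 = 2.513 W

2.51 W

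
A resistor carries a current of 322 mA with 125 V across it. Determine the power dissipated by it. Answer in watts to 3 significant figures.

Since both terminal voltage and current are stated, P = V I gives the power in one step.
P = 125 V × 0.3220 A = 40.25 W

40.2 W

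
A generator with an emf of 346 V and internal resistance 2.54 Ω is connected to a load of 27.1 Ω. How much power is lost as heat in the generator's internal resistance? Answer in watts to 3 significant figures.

The internal resistance carries the same current as the load; P_int = I²r.
I = ε / (r + R) = 346 / (2.54 + 27.1) = 11.67 A
P_int = I² r = (11.67)² × 2.54 = 346.1 W

346 W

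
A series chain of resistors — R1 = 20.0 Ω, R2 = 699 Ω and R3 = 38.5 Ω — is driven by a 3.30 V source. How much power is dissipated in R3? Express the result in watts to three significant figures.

Every series element carries the same I. Get I from the total resistance, then P = I² × R3.
R_total = 20.0 + 699 + 38.5 = 757.5 Ω
I = V / R_total = 3.30 / 757.5 = 0.004356 A
P_R3 = I² × R3 = (0.004356)² × 38.5 = 0.0007307 W

0.000731 W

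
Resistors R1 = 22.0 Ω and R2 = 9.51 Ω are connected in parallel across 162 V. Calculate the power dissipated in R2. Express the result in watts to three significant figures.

2760 W

R2 sits directly across the source, so P = V²/R with V = 162 V.
P_R2 = V² / R2 = (162)² / 9.51 Ω = 2760 W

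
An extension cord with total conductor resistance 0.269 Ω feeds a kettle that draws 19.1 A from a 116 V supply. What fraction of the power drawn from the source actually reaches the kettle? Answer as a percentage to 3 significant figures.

The extension cord carries the full 19.1 A.
P_line = I² R_line = (19.10)² × 0.269 = 98.13 W
P_source = V I = 116 × 19.10 = 2216 W; P_load = 2117 W
η = P_load / P_source = 2117 / 2216 = 0.9557

95.6 %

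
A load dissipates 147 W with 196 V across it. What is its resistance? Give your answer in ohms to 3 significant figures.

261 Ω

From P = V I = I²R = V²/R, with the two given quantities we get R = V² / P.
R = (196)² / 147 = 261.3 Ω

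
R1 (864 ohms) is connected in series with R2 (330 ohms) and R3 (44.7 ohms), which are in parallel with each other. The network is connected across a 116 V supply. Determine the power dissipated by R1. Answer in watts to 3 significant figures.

14.2 W

Replace R2 and R3 with their parallel equivalent so the circuit becomes R1 in series with R_p.
R_p = (330×44.7)/(330+44.7) = 39.37 Ω
R_total = 864 + 39.37 = 903.4 Ω
I = V / R_total = 116 / 903.4 = 0.1284 A
R1 is in the main series path, so its power is I²R1.
P_R1 = (0.1284)² × 864 = 14.25 W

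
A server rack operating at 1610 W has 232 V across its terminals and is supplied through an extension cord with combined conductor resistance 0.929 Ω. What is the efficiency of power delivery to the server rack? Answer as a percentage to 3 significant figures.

I = P / V = 1610 / 232 = 6.940 A through the extension cord.
P_line = I² R_line = (6.940)² × 0.929 = 44.74 W
P_source = P_load + P_line = 1610 + 44.74 = 1655 W
η = P_load / P_source = 1610 / 1655 = 0.9730

97.3 %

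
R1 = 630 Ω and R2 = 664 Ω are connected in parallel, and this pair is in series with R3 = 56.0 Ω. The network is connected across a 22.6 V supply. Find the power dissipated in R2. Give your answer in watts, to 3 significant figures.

0.559 W

First find R_p for the parallel pair, then treat R_p + R3 as a series loop.
R_p = (630×664)/(630+664) = 323.3 Ω
R_total = R_p + 56.0 = 323.3 + 56.0 = 379.3 Ω
I = V / R_total = 22.6 / 379.3 = 0.05959 A
Voltage across the parallel pair: V_p = I × R_p = 0.05959 × 323.3 = 19.26 V
Use P = V²/R for R2 with V = V_p.
P_R2 = (19.26)² / 664 = 0.5588 W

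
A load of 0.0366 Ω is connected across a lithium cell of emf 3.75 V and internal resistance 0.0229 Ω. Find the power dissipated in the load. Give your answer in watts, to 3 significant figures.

145 W

The internal resistance and the load are in series, so the same I flows through both; get I from ε/(r+R), then I²R for the load.
I = ε / (r + R) = 3.75 / (0.0229 + 0.0366) = 63.03 A
P_load = I² R = (63.03)² × 0.0366 = 145.4 W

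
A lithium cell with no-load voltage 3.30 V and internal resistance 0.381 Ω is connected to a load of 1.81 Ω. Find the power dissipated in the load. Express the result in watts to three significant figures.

4.11 W

Find the circuit current first, then P = I²R for the load (series elements share I).
I = ε / (r + R) = 3.30 / (0.381 + 1.81) = 1.506 A
P_load = I² R = (1.506)² × 1.81 = 4.106 W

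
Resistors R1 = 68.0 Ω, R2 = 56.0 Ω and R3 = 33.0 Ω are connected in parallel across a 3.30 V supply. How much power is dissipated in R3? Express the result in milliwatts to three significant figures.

Every branch has 3.30 V across it, so for R3 the power is simply V²/R.
P_R3 = V² / R3 = (3.30)² / 33.0 Ω = 0.3300 W

330 mW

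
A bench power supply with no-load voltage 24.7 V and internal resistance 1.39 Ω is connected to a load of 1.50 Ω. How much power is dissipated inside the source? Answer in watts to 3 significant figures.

102 W

r is in series with the load, so it carries the full circuit current — the loss in it is I²r.
I = ε / (r + R) = 24.7 / (1.39 + 1.50) = 8.547 A
P_int = I² r = (8.547)² × 1.39 = 101.5 W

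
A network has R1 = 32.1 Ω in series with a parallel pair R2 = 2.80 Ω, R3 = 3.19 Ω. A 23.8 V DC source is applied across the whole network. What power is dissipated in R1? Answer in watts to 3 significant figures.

16.1 W

Replace R2 and R3 with their parallel equivalent so the circuit becomes R1 in series with R_p.
R_p = (2.80×3.19)/(2.80+3.19) = 1.491 Ω
R_total = 32.1 + 1.491 = 33.59 Ω
I = V / R_total = 23.8 / 33.59 = 0.7085 A
All the current flows through R1; use P = I²R.
P_R1 = (0.7085)² × 32.1 = 16.11 W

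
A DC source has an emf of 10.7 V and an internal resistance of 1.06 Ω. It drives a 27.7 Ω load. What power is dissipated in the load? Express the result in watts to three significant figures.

3.83 W

With r and R in series, I = ε/(r+R); the load dissipates I²R.
I = ε / (r + R) = 10.7 / (1.06 + 27.7) = 0.3720 A
P_load = I² R = (0.3720)² × 27.7 = 3.834 W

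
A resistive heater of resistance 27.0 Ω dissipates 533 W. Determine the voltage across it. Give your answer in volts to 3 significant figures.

120 V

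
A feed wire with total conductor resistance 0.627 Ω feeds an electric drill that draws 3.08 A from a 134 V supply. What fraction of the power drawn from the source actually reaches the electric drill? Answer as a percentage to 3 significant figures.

The feed wire carries the full 3.08 A.
P_line = I² R_line = (3.080)² × 0.627 = 5.948 W
P_source = V I = 134 × 3.080 = 412.7 W; P_load = 406.8 W
η = P_load / P_source = 406.8 / 412.7 = 0.9856

98.6 %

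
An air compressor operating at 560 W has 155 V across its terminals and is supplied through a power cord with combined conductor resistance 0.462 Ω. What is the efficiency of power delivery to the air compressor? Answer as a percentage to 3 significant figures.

98.9 %

I = P / V = 560 / 155 = 3.613 A through the power cord.
P_line = I² R_line = (3.613)² × 0.462 = 6.031 W
P_source = P_load + P_line = 560.0 + 6.031 = 566.0 W
η = P_load / P_source = 560.0 / 566.0 = 0.9893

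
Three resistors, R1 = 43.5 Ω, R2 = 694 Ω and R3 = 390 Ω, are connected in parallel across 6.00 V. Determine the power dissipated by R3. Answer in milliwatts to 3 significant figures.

The supply voltage appears across each parallel branch — just use P = V²/R3.
P_R3 = V² / R3 = (6.00)² / 390 Ω = 0.09231 W

92.3 mW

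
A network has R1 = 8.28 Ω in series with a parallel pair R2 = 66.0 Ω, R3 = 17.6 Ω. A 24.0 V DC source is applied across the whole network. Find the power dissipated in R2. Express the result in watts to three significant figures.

Replace R2 and R3 with their parallel equivalent so the circuit becomes R1 in series with R_p.
R_p = (66.0×17.6)/(66.0+17.6) = 13.89 Ω
R_total = 8.28 + 13.89 = 22.17 Ω
I = V / R_total = 24.0 / 22.17 = 1.082 A
Voltage across the parallel pair: V_p = I × R_p = 1.082 × 13.89 = 15.04 V
With V_p across R2, its power is V_p²/R2.
P_R2 = (15.04)² / 66.0 = 3.427 W

3.43 W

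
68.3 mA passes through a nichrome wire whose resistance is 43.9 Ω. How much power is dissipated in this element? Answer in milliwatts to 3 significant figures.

205 mW

With I and R stated, P = I²R applies in one step.
P = (0.06830 A)² × 43.9 Ω = 0.2048 W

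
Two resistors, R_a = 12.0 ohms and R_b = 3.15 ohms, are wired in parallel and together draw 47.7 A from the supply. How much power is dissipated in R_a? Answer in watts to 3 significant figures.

1180 W

The branches share the same voltage, but only the total current is given — find V from the equivalent resistance first.
1/R_eq = 1/12.0 + 1/3.15 ⇒ R_eq = 2.495 Ω
V = I_total × R_eq = 47.70 × 2.495 = 119.0 V
P_R_a = V² / R_a = (119.0)² / 12.0 = 1180 W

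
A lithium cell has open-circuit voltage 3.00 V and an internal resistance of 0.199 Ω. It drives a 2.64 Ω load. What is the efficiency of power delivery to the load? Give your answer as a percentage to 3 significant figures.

Both r and R carry the same current, so the power split is just the resistance split: η = R/(R+r).
η = R / (R + r) = 2.64 / (2.64 + 0.199) = 0.9299

93.0 %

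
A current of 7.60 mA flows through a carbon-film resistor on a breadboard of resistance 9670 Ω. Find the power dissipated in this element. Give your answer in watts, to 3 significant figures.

0.559 W

Current and resistance are given, so P = I²R is the direct form.
P = (0.007600 A)² × 9670 Ω = 0.5585 W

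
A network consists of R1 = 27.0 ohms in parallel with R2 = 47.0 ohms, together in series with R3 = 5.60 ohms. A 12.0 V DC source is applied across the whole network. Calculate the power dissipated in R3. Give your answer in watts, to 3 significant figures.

First find R_p for the parallel pair, then treat R_p + R3 as a series loop.
R_p = (27.0×47.0)/(27.0+47.0) = 17.15 Ω
R_total = R_p + 5.60 = 17.15 + 5.60 = 22.75 Ω
I = V / R_total = 12.0 / 22.75 = 0.5275 A
All the supply current flows through R3; use P = I²R3.
P_R3 = (0.5275)² × 5.60 = 1.558 W

1.56 W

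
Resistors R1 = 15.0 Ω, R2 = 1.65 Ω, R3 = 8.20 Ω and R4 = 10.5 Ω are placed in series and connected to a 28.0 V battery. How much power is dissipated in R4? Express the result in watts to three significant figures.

Since the resistors are in series they all carry the loop current I = V/R_total; the power in any one is I²R.
R_total = 15.0 + 1.65 + 8.20 + 10.5 = 35.35 Ω
I = V / R_total = 28.0 / 35.35 = 0.7921 A
P_R4 = I² × R4 = (0.7921)² × 10.5 = 6.588 W

6.59 W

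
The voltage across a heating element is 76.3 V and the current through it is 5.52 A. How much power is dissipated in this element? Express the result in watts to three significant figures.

421 W

Since both terminal voltage and current are stated, P = V I gives the power in one step.
P = 76.3 V × 5.520 A = 421.2 W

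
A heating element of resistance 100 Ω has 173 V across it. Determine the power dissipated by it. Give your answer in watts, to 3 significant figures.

299 W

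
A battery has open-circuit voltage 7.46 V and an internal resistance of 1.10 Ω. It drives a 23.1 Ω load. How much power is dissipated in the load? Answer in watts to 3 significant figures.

2.20 W

Find the circuit current first, then P = I²R for the load (series elements share I).
I = ε / (r + R) = 7.46 / (1.10 + 23.1) = 0.3083 A
P_load = I² R = (0.3083)² × 23.1 = 2.195 W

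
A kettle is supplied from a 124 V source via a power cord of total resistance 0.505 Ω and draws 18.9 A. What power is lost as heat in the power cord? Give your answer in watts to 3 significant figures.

The power cord and load are in series, so the same current flows in both; the loss is I²R_line.
The power cord carries the full 18.9 A.
P_line = I² R_line = (18.90)² × 0.505 = 180.4 W

180 W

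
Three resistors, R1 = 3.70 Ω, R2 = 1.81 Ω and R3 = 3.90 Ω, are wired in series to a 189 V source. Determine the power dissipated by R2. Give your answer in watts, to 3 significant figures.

730 W

Every series element carries the same I. Get I from the total resistance, then P = I² × R2.
R_total = 3.70 + 1.81 + 3.90 = 9.410 Ω
I = V / R_total = 189 / 9.410 = 20.09 A
P_R2 = I² × R2 = (20.09)² × 1.81 = 730.2 W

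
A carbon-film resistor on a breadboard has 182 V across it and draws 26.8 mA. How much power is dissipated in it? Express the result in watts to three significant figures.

4.88 W

V and I are known directly — P = V I, no intermediate step needed.
P = 182 V × 0.02680 A = 4.878 W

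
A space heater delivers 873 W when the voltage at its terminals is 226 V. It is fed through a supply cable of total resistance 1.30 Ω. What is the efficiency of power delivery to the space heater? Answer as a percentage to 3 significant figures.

I = P / V = 873 / 226 = 3.863 A through the supply cable.
P_line = I² R_line = (3.863)² × 1.30 = 19.40 W
P_source = P_load + P_line = 873.0 + 19.40 = 892.4 W
η = P_load / P_source = 873.0 / 892.4 = 0.9783

97.8 %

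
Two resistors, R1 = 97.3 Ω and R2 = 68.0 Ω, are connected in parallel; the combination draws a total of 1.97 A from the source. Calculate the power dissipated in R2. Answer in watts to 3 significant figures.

The branches share the same voltage, but only the total current is given — find V from the equivalent resistance first.
1/R_eq = 1/97.3 + 1/68.0 ⇒ R_eq = 40.03 Ω
V = I_total × R_eq = 1.970 × 40.03 = 78.85 V
P_R2 = V² / R2 = (78.85)² / 68.0 = 91.44 W

91.4 W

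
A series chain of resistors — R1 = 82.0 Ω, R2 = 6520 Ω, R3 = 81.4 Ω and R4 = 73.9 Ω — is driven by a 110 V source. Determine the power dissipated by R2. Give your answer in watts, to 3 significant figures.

1.73 W

Since the resistors are in series they all carry the loop current I = V/R_total; the power in any one is I²R.
R_total = 82.0 + 6520 + 81.4 + 73.9 = 6757 Ω
I = V / R_total = 110 / 6757 = 0.01628 A
P_R2 = I² × R2 = (0.01628)² × 6520 = 1.728 W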